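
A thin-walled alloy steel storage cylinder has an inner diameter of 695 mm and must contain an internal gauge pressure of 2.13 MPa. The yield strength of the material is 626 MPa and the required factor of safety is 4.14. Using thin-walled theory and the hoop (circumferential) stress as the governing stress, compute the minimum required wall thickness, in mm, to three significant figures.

σ_allow = 626/4.14 = 151.2 MPa.
Hoop stress σ_h = pD/(2t), so t = pD/(2σ_allow) = 2.13×695/(2×151.2) = 4.895 mm.

t = 4.90 mm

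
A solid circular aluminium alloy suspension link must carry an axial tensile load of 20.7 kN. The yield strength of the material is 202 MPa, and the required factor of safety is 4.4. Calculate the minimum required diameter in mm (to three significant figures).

d = 24.0 mm

Allowable stress σ_allow = 202/4.4 = 45.91 MPa.
Required area A = F/σ_allow = 20700/45.91 = 450.9 mm².
A = πd²/4 → d = √(4A/π) = 23.96 mm.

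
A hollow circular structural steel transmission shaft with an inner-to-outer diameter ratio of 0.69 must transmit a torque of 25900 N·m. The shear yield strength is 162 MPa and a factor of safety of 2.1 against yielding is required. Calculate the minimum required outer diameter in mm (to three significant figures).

d_o = 130 mm

τ_allow = 162/2.1 = 77.14 MPa.
For a hollow shaft τ = 16T/[πd_o³(1−k⁴)] with k = 0.69, so 1−k⁴ = 0.7733.
d_o³ = 16T/[π τ_allow (1−k⁴)] = 16×2.5900×10^7/(π×77.14×0.7733) = 2.211×10^6 mm³.
d_o = 130.3 mm.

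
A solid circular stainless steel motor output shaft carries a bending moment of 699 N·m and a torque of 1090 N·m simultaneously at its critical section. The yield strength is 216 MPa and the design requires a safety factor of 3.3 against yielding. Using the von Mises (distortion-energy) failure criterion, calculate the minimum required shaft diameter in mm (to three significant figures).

d = 56.8 mm

σ_allow = σ_y/n = 216/3.3 = 65.45 MPa.
For a solid shaft σ_b = 32M/(πd³) and τ = 16T/(πd³), so the von Mises stress is σ' = (16/πd³)·√(4M²+3T²).
√(4M²+3T²) = √(4×(699000)² + 3×(1.090×10^6)²) = 2.349×10^6 N·mm.
d³ = 16×2.349×10^6/(π×65.45) = 182800 mm³.
d = 56.75 mm.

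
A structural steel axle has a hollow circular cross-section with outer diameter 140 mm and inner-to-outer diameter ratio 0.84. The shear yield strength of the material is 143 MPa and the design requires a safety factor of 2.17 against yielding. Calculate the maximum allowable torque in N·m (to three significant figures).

τ_allow = 143/2.17 = 65.90 MPa.
For a hollow shaft T_allow = τ_allow·πd_o³(1−k⁴)/16 with 1−k⁴ = 0.5021, so πd_o³(1−k⁴)/16 = 270500 mm³.
T_allow = 65.90×270500 = 1.783×10^7 N·mm = 17830 N·m.

T_allow = 17800 N·m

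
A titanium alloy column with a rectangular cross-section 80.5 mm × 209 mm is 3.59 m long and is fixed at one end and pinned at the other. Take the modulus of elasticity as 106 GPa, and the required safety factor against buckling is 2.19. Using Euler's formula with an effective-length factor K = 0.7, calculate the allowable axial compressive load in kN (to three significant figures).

Buckling occurs about the weak axis: I_min = h·b³/12 = 209×80.5³/12 = 9.086×10^6 mm⁴ (b = 80.5 mm is the smaller dimension).
Effective length L_e = KL = 0.7×3.59 m = 2513 mm.
Euler critical load P_cr = π²EI/L_e² = π²×106000×9.086×10^6/2513² = 1.505×10^6 N.
P_allow = P_cr/n = 1.505×10^6/2.19 = 687300 N.

P_allow = 687 kN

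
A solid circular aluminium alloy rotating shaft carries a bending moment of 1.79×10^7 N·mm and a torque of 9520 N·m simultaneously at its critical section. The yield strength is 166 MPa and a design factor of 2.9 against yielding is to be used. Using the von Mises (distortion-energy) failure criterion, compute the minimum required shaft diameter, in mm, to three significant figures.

σ_allow = σ_y/n = 166/2.9 = 57.24 MPa.
For a solid shaft σ_b = 32M/(πd³) and τ = 16T/(πd³), so the von Mises stress is σ' = (16/πd³)·√(4M²+3T²).
√(4M²+3T²) = √(4×(1.790×10^7)² + 3×(9.520×10^6)²) = 3.941×10^7 N·mm.
d³ = 16×3.941×10^7/(π×57.24) = 3.507×10^6 mm³.
d = 151.9 mm.

d = 152 mm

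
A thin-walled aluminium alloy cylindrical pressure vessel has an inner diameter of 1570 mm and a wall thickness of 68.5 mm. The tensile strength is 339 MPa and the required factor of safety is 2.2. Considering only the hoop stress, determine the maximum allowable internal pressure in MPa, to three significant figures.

σ_allow = 339/2.2 = 154.1 MPa.
σ_h = pD/(2t) → p_allow = 2σ_allow t/D = 2×154.1×68.5/1570 = 13.45 MPa.

p_allow = 13.4 MPa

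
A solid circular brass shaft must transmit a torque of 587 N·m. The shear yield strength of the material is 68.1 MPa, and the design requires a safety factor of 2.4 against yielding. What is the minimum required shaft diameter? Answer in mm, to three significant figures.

d = 47.2 mm

Allowable shear stress τ_allow = 68.1/2.4 = 28.38 MPa.
For a solid shaft τ = 16T/(πd³), so d³ = 16T/(π τ_allow) = 16×587000/(π×28.38) = 105400 mm³.
d = (105400)^(1/3) = 47.23 mm.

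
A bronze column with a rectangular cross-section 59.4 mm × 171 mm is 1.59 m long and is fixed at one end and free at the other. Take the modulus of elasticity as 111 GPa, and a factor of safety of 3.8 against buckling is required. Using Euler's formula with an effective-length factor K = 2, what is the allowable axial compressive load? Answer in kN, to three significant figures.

Buckling occurs about the weak axis: I_min = h·b³/12 = 171×59.4³/12 = 2.987×10^6 mm⁴ (b = 59.4 mm is the smaller dimension).
Effective length L_e = KL = 2×1.59 m = 3180 mm.
Euler critical load P_cr = π²EI/L_e² = π²×111000×2.987×10^6/3180² = 323600 N.
P_allow = P_cr/n = 323600/3.8 = 85140 N.

P_allow = 85.1 kN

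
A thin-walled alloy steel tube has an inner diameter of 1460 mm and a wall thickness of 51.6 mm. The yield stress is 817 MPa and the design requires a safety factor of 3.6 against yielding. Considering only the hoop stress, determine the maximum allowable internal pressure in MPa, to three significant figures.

p_allow = 16.0 MPa

σ_allow = 817/3.6 = 226.9 MPa.
σ_h = pD/(2t) → p_allow = 2σ_allow t/D = 2×226.9×51.6/1460 = 16.04 MPa.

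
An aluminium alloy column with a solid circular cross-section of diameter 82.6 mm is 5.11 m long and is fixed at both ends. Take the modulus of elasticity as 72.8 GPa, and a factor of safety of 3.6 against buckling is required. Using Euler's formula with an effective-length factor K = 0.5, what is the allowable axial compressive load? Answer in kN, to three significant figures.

I = πd⁴/64 = π×82.6⁴/64 = 2.285×10^6 mm⁴.
Effective length L_e = KL = 0.5×5.11 m = 2555 mm.
Euler critical load P_cr = π²EI/L_e² = π²×72800×2.285×10^6/2555² = 251500 N.
P_allow = P_cr/n = 251500/3.6 = 69860 N.

P_allow = 69.9 kN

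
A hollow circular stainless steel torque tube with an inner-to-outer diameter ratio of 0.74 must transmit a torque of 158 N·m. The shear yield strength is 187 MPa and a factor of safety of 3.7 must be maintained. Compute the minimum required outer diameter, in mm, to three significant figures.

d_o = 28.3 mm

τ_allow = 187/3.7 = 50.54 MPa.
For a hollow shaft τ = 16T/[πd_o³(1−k⁴)] with k = 0.74, so 1−k⁴ = 0.7001.
d_o³ = 16T/[π τ_allow (1−k⁴)] = 16×158000/(π×50.54×0.7001) = 22740 mm³.
d_o = 28.33 mm.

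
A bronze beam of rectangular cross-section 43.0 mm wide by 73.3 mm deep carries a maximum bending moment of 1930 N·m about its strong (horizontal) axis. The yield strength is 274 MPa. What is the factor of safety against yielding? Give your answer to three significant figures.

n = 5.47

Section modulus S = bh²/6 = 43.0×73.3²/6 = 38510 mm³.
σ = M/S = 1930000/38510 = 50.12 MPa.
n = 274/50.12 = 5.467.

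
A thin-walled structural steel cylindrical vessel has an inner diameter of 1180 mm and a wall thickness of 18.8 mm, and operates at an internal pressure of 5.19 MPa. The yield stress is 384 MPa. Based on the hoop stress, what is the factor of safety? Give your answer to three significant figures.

σ_h = pD/(2t) = 5.19×1180/(2×18.8) = 162.9 MPa.
n = 384/162.9 = 2.358.

n = 2.36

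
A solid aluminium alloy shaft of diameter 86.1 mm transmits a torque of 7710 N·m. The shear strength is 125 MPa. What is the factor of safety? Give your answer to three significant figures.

τ = 16T/(πd³) = 16×7710000/(π×86.1³) = 61.52 MPa.
n = τ_limit/τ = 125/61.52 = 2.032.

n = 2.03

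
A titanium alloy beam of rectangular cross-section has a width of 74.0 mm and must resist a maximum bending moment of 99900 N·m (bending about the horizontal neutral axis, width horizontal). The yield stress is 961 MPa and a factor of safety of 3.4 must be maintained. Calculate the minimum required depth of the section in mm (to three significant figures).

h = 169 mm

σ_allow = 961/3.4 = 282.6 MPa.
For a rectangular section σ = 6M/(bh²), so h² = 6M/(b σ_allow) = 6×9.9900×10^7/(74.0×282.6) = 28660 mm².
h = 169.3 mm.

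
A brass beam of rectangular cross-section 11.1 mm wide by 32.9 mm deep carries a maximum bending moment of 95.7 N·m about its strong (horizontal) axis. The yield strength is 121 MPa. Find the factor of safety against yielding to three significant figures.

Section modulus S = bh²/6 = 11.1×32.9²/6 = 2002 mm³.
σ = M/S = 95700/2002 = 47.79 MPa.
n = 121/47.79 = 2.532.

n = 2.53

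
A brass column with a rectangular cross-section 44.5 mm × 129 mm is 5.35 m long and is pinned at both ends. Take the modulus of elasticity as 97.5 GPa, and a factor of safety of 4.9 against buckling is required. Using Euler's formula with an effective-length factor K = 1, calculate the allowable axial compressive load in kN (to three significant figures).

P_allow = 6.50 kN

Buckling occurs about the weak axis: I_min = h·b³/12 = 129×44.5³/12 = 947300 mm⁴ (b = 44.5 mm is the smaller dimension).
Effective length L_e = KL = 1×5.35 m = 5350 mm.
Euler critical load P_cr = π²EI/L_e² = π²×97500×947300/5350² = 31850 N.
P_allow = P_cr/n = 31850/4.9 = 6500 N.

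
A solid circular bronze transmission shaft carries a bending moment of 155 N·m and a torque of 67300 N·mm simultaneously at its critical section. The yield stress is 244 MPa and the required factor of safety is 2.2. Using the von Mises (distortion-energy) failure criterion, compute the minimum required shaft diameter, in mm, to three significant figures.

d = 24.8 mm

σ_allow = σ_y/n = 244/2.2 = 110.9 MPa.
For a solid shaft σ_b = 32M/(πd³) and τ = 16T/(πd³), so the von Mises stress is σ' = (16/πd³)·√(4M²+3T²).
√(4M²+3T²) = √(4×(155000)² + 3×(67300)²) = 331200 N·mm.
d³ = 16×331200/(π×110.9) = 15210 mm³.
d = 24.78 mm.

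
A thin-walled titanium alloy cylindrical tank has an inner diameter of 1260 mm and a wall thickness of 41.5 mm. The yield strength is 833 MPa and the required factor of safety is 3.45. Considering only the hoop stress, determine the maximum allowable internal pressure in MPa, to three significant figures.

σ_allow = 833/3.45 = 241.4 MPa.
σ_h = pD/(2t) → p_allow = 2σ_allow t/D = 2×241.4×41.5/1260 = 15.90 MPa.

p_allow = 15.9 MPa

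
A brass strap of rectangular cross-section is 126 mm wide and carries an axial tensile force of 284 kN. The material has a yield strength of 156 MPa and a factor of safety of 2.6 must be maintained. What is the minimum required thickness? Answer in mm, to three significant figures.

σ_allow = 156/2.6 = 60.00 MPa.
Required area A = F/σ_allow = 284000/60.00 = 4733 mm².
t = A/w = 4733/126 = 37.57 mm.

t = 37.6 mm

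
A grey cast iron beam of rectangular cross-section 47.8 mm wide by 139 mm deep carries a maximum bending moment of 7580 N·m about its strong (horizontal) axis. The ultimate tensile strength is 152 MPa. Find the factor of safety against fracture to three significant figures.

Section modulus S = bh²/6 = 47.8×139²/6 = 153900 mm³.
σ = M/S = 7580000/153900 = 49.25 MPa.
n = 152/49.25 = 3.087.

n = 3.09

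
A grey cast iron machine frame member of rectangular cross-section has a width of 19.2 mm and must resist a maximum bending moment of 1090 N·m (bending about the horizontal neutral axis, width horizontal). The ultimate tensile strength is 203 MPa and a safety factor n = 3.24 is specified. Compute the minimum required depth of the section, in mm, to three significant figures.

h = 73.7 mm

σ_allow = 203/3.24 = 62.65 MPa.
For a rectangular section σ = 6M/(bh²), so h² = 6M/(b σ_allow) = 6×1090000/(19.2×62.65) = 5437 mm².
h = 73.73 mm.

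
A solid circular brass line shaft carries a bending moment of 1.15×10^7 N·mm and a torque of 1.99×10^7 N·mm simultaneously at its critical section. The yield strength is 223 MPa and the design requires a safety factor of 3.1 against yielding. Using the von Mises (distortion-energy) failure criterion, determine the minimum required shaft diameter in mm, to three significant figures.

d = 143 mm

σ_allow = σ_y/n = 223/3.1 = 71.94 MPa.
For a solid shaft σ_b = 32M/(πd³) and τ = 16T/(πd³), so the von Mises stress is σ' = (16/πd³)·√(4M²+3T²).
√(4M²+3T²) = √(4×(1.150×10^7)² + 3×(1.990×10^7)²) = 4.144×10^7 N·mm.
d³ = 16×4.144×10^7/(π×71.94) = 2.934×10^6 mm³.
d = 143.2 mm.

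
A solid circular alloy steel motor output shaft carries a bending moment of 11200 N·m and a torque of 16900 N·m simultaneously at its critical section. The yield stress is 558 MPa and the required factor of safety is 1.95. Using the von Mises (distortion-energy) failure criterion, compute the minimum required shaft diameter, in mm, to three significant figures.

σ_allow = σ_y/n = 558/1.95 = 286.2 MPa.
For a solid shaft σ_b = 32M/(πd³) and τ = 16T/(πd³), so the von Mises stress is σ' = (16/πd³)·√(4M²+3T²).
√(4M²+3T²) = √(4×(1.120×10^7)² + 3×(1.690×10^7)²) = 3.686×10^7 N·mm.
d³ = 16×3.686×10^7/(π×286.2) = 656000 mm³.
d = 86.89 mm.

d = 86.9 mm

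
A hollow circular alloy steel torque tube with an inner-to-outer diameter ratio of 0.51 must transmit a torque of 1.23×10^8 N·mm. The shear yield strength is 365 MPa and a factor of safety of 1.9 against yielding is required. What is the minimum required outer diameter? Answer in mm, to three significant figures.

d_o = 152 mm

τ_allow = 365/1.9 = 192.1 MPa.
For a hollow shaft τ = 16T/[πd_o³(1−k⁴)] with k = 0.51, so 1−k⁴ = 0.9323.
d_o³ = 16T/[π τ_allow (1−k⁴)] = 16×1.2300×10^8/(π×192.1×0.9323) = 3.498×10^6 mm³.
d_o = 151.8 mm.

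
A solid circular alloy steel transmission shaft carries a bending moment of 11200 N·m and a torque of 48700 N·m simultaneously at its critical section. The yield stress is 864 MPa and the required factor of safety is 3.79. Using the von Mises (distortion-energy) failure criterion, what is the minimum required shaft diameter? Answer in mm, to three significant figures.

d = 125 mm

σ_allow = σ_y/n = 864/3.79 = 228.0 MPa.
For a solid shaft σ_b = 32M/(πd³) and τ = 16T/(πd³), so the von Mises stress is σ' = (16/πd³)·√(4M²+3T²).
√(4M²+3T²) = √(4×(1.120×10^7)² + 3×(4.870×10^7)²) = 8.727×10^7 N·mm.
d³ = 16×8.727×10^7/(π×228.0) = 1.950×10^6 mm³.
d = 124.9 mm.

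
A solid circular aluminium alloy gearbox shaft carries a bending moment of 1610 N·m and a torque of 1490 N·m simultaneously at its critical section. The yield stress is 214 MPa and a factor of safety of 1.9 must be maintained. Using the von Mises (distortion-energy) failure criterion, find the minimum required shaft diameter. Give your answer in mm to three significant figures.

d = 57.1 mm

σ_allow = σ_y/n = 214/1.9 = 112.6 MPa.
For a solid shaft σ_b = 32M/(πd³) and τ = 16T/(πd³), so the von Mises stress is σ' = (16/πd³)·√(4M²+3T²).
√(4M²+3T²) = √(4×(1.610×10^6)² + 3×(1.490×10^6)²) = 4.127×10^6 N·mm.
d³ = 16×4.127×10^6/(π×112.6) = 186600 mm³.
d = 57.14 mm.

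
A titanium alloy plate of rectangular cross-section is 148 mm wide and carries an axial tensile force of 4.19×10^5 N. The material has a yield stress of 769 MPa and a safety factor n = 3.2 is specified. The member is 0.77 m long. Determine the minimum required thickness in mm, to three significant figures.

σ_allow = 769/3.2 = 240.3 MPa.
Required area A = F/σ_allow = 419000/240.3 = 1744 mm².
t = A/w = 1744/148 = 11.78 mm.

t = 11.8 mm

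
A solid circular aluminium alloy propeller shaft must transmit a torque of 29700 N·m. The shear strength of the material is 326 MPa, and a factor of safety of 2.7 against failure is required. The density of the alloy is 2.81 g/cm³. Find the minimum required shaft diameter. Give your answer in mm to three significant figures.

Allowable shear stress τ_allow = 326/2.7 = 120.7 MPa.
For a solid shaft τ = 16T/(πd³), so d³ = 16T/(π τ_allow) = 16×2.9700×10^7/(π×120.7) = 1.253×10^6 mm³.
d = (1.253×10^6)^(1/3) = 107.8 mm.

d = 108 mm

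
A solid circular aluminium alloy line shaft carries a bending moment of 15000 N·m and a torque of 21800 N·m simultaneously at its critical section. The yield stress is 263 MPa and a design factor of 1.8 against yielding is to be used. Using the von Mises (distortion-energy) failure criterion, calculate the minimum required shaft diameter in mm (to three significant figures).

σ_allow = σ_y/n = 263/1.8 = 146.1 MPa.
For a solid shaft σ_b = 32M/(πd³) and τ = 16T/(πd³), so the von Mises stress is σ' = (16/πd³)·√(4M²+3T²).
√(4M²+3T²) = √(4×(1.500×10^7)² + 3×(2.180×10^7)²) = 4.823×10^7 N·mm.
d³ = 16×4.823×10^7/(π×146.1) = 1.681×10^6 mm³.
d = 118.9 mm.

d = 119 mm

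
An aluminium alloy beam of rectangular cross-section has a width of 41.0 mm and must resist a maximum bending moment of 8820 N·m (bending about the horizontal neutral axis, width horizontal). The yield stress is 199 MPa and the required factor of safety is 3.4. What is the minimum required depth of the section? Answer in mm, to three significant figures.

σ_allow = 199/3.4 = 58.53 MPa.
For a rectangular section σ = 6M/(bh²), so h² = 6M/(b σ_allow) = 6×8820000/(41.0×58.53) = 22050 mm².
h = 148.5 mm.

h = 149 mm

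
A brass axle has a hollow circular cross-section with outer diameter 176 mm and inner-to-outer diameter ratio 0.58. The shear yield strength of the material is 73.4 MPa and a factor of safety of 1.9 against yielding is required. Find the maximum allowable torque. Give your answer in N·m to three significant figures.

τ_allow = 73.4/1.9 = 38.63 MPa.
For a hollow shaft T_allow = τ_allow·πd_o³(1−k⁴)/16 with 1−k⁴ = 0.8868, so πd_o³(1−k⁴)/16 = 949300 mm³.
T_allow = 38.63×949300 = 3.667×10^7 N·mm = 36670 N·m.

T_allow = 36700 N·m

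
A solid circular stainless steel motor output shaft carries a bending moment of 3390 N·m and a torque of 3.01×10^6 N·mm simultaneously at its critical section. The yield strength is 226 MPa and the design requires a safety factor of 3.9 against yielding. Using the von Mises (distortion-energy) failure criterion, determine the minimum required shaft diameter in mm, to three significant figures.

σ_allow = σ_y/n = 226/3.9 = 57.95 MPa.
For a solid shaft σ_b = 32M/(πd³) and τ = 16T/(πd³), so the von Mises stress is σ' = (16/πd³)·√(4M²+3T²).
√(4M²+3T²) = √(4×(3.390×10^6)² + 3×(3.010×10^6)²) = 8.553×10^6 N·mm.
d³ = 16×8.553×10^6/(π×57.95) = 751700 mm³.
d = 90.92 mm.

d = 90.9 mm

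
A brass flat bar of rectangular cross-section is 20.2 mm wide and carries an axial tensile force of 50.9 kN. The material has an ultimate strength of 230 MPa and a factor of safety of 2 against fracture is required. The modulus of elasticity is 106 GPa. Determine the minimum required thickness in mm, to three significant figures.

t = 21.9 mm

σ_allow = 230/2 = 115.0 MPa.
Required area A = F/σ_allow = 50900/115.0 = 442.6 mm².
t = A/w = 442.6/20.2 = 21.91 mm.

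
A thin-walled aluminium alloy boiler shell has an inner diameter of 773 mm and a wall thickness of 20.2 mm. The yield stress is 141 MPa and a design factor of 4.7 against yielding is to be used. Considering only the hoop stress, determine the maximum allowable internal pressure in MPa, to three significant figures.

σ_allow = 141/4.7 = 30.00 MPa.
σ_h = pD/(2t) → p_allow = 2σ_allow t/D = 2×30.00×20.2/773 = 1.568 MPa.

p_allow = 1.57 MPa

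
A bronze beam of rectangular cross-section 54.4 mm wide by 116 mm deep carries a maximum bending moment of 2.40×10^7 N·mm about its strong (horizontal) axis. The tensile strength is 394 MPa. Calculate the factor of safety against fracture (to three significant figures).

Section modulus S = bh²/6 = 54.4×116²/6 = 122000 mm³.
σ = M/S = 2.4000×10^7/122000 = 196.7 MPa.
n = 394/196.7 = 2.003.

n = 2.00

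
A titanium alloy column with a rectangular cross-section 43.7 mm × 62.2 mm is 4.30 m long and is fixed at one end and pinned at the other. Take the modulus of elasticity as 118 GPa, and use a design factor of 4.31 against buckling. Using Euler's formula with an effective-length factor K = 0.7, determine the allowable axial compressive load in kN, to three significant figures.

P_allow = 12.9 kN

Buckling occurs about the weak axis: I_min = h·b³/12 = 62.2×43.7³/12 = 432600 mm⁴ (b = 43.7 mm is the smaller dimension).
Effective length L_e = KL = 0.7×4.30 m = 3010 mm.
Euler critical load P_cr = π²EI/L_e² = π²×118000×432600/3010² = 55600 N.
P_allow = P_cr/n = 55600/4.31 = 12900 N.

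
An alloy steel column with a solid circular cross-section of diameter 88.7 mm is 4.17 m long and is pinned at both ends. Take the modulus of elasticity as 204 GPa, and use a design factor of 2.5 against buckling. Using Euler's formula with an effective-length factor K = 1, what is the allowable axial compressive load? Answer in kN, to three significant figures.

I = πd⁴/64 = π×88.7⁴/64 = 3.039×10^6 mm⁴.
Effective length L_e = KL = 1×4.17 m = 4170 mm.
Euler critical load P_cr = π²EI/L_e² = π²×204000×3.039×10^6/4170² = 351800 N.
P_allow = P_cr/n = 351800/2.5 = 140700 N.

P_allow = 141 kN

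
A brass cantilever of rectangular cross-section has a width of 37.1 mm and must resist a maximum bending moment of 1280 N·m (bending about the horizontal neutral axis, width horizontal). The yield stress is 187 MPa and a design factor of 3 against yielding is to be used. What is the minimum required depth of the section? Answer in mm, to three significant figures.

h = 57.6 mm

σ_allow = 187/3 = 62.33 MPa.
For a rectangular section σ = 6M/(bh²), so h² = 6M/(b σ_allow) = 6×1280000/(37.1×62.33) = 3321 mm².
h = 57.63 mm.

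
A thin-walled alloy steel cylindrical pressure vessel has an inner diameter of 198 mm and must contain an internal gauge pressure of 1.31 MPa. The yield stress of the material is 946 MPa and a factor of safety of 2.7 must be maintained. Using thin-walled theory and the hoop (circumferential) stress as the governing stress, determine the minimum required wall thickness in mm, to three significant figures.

t = 0.370 mm

σ_allow = 946/2.7 = 350.4 MPa.
Hoop stress σ_h = pD/(2t), so t = pD/(2σ_allow) = 1.31×198/(2×350.4) = 0.3702 mm.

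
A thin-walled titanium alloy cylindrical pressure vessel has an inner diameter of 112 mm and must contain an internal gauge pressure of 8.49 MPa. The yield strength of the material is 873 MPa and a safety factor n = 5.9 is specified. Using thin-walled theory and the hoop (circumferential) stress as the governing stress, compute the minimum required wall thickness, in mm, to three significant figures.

σ_allow = 873/5.9 = 148.0 MPa.
Hoop stress σ_h = pD/(2t), so t = pD/(2σ_allow) = 8.49×112/(2×148.0) = 3.213 mm.

t = 3.21 mm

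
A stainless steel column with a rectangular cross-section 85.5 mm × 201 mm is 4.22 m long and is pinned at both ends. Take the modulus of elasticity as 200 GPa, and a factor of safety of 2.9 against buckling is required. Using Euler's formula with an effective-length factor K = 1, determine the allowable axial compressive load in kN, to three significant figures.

P_allow = 400 kN

Buckling occurs about the weak axis: I_min = h·b³/12 = 201×85.5³/12 = 1.047×10^7 mm⁴ (b = 85.5 mm is the smaller dimension).
Effective length L_e = KL = 1×4.22 m = 4220 mm.
Euler critical load P_cr = π²EI/L_e² = π²×200000×1.047×10^7/4220² = 1.160×10^6 N.
P_allow = P_cr/n = 1.160×10^6/2.9 = 400100 N.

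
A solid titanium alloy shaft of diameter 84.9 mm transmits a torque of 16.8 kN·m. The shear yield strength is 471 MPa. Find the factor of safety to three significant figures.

τ = 16T/(πd³) = 16×1.6800×10^7/(π×84.9³) = 139.8 MPa.
n = τ_limit/τ = 471/139.8 = 3.369.

n = 3.37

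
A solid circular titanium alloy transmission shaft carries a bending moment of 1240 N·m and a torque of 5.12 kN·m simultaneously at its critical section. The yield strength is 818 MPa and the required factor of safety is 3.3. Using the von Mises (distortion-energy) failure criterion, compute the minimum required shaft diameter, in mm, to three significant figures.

d = 57.4 mm

σ_allow = σ_y/n = 818/3.3 = 247.9 MPa.
For a solid shaft σ_b = 32M/(πd³) and τ = 16T/(πd³), so the von Mises stress is σ' = (16/πd³)·√(4M²+3T²).
√(4M²+3T²) = √(4×(1.240×10^6)² + 3×(5.120×10^6)²) = 9.208×10^6 N·mm.
d³ = 16×9.208×10^6/(π×247.9) = 189200 mm³.
d = 57.41 mm.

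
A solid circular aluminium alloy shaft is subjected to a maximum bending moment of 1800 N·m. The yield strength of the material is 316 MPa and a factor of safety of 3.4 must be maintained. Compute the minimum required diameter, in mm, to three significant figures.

d = 58.2 mm

σ_allow = 316/3.4 = 92.94 MPa.
For a solid circular section σ = 32M/(πd³), so d³ = 32M/(π σ_allow) = 32×1800000/(π×92.94) = 197300 mm³.
d = 58.21 mm.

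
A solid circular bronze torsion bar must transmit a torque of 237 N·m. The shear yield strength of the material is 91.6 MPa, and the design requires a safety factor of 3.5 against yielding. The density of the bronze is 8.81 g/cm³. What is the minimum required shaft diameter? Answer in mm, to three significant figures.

d = 35.9 mm

Allowable shear stress τ_allow = 91.6/3.5 = 26.17 MPa.
For a solid shaft τ = 16T/(πd³), so d³ = 16T/(π τ_allow) = 16×237000/(π×26.17) = 46120 mm³.
d = (46120)^(1/3) = 35.86 mm.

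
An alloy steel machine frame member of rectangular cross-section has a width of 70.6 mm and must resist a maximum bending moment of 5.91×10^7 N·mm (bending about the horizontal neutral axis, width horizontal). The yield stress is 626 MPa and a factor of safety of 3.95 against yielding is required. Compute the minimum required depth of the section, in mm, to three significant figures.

σ_allow = 626/3.95 = 158.5 MPa.
For a rectangular section σ = 6M/(bh²), so h² = 6M/(b σ_allow) = 6×5.9100×10^7/(70.6×158.5) = 31690 mm².
h = 178.0 mm.

h = 178 mm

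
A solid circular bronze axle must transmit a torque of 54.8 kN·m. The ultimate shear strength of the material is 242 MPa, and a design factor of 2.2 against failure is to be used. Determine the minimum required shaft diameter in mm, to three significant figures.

d = 136 mm

Allowable shear stress τ_allow = 242/2.2 = 110.0 MPa.
For a solid shaft τ = 16T/(πd³), so d³ = 16T/(π τ_allow) = 16×5.4800×10^7/(π×110.0) = 2.537×10^6 mm³.
d = (2.537×10^6)^(1/3) = 136.4 mm.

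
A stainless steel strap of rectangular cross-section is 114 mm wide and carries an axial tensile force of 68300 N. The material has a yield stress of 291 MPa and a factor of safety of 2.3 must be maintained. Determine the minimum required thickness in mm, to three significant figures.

σ_allow = 291/2.3 = 126.5 MPa.
Required area A = F/σ_allow = 68300/126.5 = 539.8 mm².
t = A/w = 539.8/114 = 4.735 mm.

t = 4.74 mm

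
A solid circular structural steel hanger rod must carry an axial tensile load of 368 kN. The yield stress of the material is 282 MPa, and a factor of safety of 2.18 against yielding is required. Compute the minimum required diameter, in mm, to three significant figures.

d = 60.2 mm

Allowable stress σ_allow = 282/2.18 = 129.4 MPa.
Required area A = F/σ_allow = 368000/129.4 = 2845 mm².
A = πd²/4 → d = √(4A/π) = 60.18 mm.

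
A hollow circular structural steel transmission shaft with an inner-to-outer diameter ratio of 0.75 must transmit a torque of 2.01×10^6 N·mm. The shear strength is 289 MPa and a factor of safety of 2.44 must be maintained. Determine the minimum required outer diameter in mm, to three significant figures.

d_o = 50.2 mm

τ_allow = 289/2.44 = 118.4 MPa.
For a hollow shaft τ = 16T/[πd_o³(1−k⁴)] with k = 0.75, so 1−k⁴ = 0.6836.
d_o³ = 16T/[π τ_allow (1−k⁴)] = 16×2010000/(π×118.4×0.6836) = 126400 mm³.
d_o = 50.19 mm.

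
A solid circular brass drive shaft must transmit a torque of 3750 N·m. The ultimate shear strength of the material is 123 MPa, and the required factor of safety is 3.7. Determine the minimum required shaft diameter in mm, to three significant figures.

d = 83.1 mm

Allowable shear stress τ_allow = 123/3.7 = 33.24 MPa.
For a solid shaft τ = 16T/(πd³), so d³ = 16T/(π τ_allow) = 16×3750000/(π×33.24) = 574500 mm³.
d = (574500)^(1/3) = 83.13 mm.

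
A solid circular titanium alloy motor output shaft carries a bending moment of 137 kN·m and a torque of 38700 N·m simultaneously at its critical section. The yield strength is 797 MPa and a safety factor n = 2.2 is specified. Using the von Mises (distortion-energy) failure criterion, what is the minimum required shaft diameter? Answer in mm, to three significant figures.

σ_allow = σ_y/n = 797/2.2 = 362.3 MPa.
For a solid shaft σ_b = 32M/(πd³) and τ = 16T/(πd³), so the von Mises stress is σ' = (16/πd³)·√(4M²+3T²).
√(4M²+3T²) = √(4×(1.370×10^8)² + 3×(3.870×10^7)²) = 2.821×10^8 N·mm.
d³ = 16×2.821×10^8/(π×362.3) = 3.966×10^6 mm³.
d = 158.3 mm.

d = 158 mm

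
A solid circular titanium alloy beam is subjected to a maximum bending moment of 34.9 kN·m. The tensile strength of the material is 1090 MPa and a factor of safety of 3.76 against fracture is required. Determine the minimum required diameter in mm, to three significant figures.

σ_allow = 1090/3.76 = 289.9 MPa.
For a solid circular section σ = 32M/(πd³), so d³ = 32M/(π σ_allow) = 32×3.4900×10^7/(π×289.9) = 1.226×10^6 mm³.
d = 107.0 mm.

d = 107 mm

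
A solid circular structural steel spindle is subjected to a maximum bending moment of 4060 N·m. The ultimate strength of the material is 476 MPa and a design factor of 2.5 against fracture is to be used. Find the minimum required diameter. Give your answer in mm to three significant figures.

σ_allow = 476/2.5 = 190.4 MPa.
For a solid circular section σ = 32M/(πd³), so d³ = 32M/(π σ_allow) = 32×4060000/(π×190.4) = 217200 mm³.
d = 60.11 mm.

d = 60.1 mm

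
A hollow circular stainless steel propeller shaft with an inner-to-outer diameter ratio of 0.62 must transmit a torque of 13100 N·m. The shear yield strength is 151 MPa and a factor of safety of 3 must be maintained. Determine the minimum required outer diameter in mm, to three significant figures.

τ_allow = 151/3 = 50.33 MPa.
For a hollow shaft τ = 16T/[πd_o³(1−k⁴)] with k = 0.62, so 1−k⁴ = 0.8522.
d_o³ = 16T/[π τ_allow (1−k⁴)] = 16×1.3100×10^7/(π×50.33×0.8522) = 1.555×10^6 mm³.
d_o = 115.9 mm.

d_o = 116 mm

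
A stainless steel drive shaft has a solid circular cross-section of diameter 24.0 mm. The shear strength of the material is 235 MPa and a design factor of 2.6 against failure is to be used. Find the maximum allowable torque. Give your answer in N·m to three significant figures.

τ_allow = 235/2.6 = 90.38 MPa.
For a solid shaft T_allow = τ_allow·πd³/16; πd³/16 = π×24.0³/16 = 2714 mm³.
T_allow = 90.38×2714 = 245300 N·mm = 245.3 N·m.

T_allow = 245 N·m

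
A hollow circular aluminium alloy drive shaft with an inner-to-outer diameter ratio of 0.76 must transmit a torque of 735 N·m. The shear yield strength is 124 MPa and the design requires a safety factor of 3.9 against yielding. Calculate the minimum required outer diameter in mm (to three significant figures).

τ_allow = 124/3.9 = 31.79 MPa.
For a hollow shaft τ = 16T/[πd_o³(1−k⁴)] with k = 0.76, so 1−k⁴ = 0.6664.
d_o³ = 16T/[π τ_allow (1−k⁴)] = 16×735000/(π×31.79×0.6664) = 176700 mm³.
d_o = 56.11 mm.

d_o = 56.1 mm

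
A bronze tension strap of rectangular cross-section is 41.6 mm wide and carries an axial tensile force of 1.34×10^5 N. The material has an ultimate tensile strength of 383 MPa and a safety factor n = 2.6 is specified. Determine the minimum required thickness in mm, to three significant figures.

σ_allow = 383/2.6 = 147.3 MPa.
Required area A = F/σ_allow = 134000/147.3 = 909.7 mm².
t = A/w = 909.7/41.6 = 21.87 mm.

t = 21.9 mm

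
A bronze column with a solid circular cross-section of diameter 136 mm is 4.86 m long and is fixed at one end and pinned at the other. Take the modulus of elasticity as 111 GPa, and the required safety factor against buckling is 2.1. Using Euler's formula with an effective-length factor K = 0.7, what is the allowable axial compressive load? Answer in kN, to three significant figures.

P_allow = 757 kN

I = πd⁴/64 = π×136⁴/64 = 1.679×10^7 mm⁴.
Effective length L_e = KL = 0.7×4.86 m = 3402 mm.
Euler critical load P_cr = π²EI/L_e² = π²×111000×1.679×10^7/3402² = 1.590×10^6 N.
P_allow = P_cr/n = 1.590×10^6/2.1 = 756900 N.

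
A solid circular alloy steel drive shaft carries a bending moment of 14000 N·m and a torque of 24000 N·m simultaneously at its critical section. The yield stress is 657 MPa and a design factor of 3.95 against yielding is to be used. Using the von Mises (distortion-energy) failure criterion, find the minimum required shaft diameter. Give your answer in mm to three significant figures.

d = 115 mm

σ_allow = σ_y/n = 657/3.95 = 166.3 MPa.
For a solid shaft σ_b = 32M/(πd³) and τ = 16T/(πd³), so the von Mises stress is σ' = (16/πd³)·√(4M²+3T²).
√(4M²+3T²) = √(4×(1.400×10^7)² + 3×(2.400×10^7)²) = 5.012×10^7 N·mm.
d³ = 16×5.012×10^7/(π×166.3) = 1.535×10^6 mm³.
d = 115.3 mm.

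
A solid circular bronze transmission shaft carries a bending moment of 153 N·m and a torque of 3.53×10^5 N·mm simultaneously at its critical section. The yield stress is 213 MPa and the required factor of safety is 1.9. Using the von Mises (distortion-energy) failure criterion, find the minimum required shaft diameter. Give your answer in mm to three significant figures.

σ_allow = σ_y/n = 213/1.9 = 112.1 MPa.
For a solid shaft σ_b = 32M/(πd³) and τ = 16T/(πd³), so the von Mises stress is σ' = (16/πd³)·√(4M²+3T²).
√(4M²+3T²) = √(4×(153000)² + 3×(353000)²) = 683700 N·mm.
d³ = 16×683700/(π×112.1) = 31060 mm³.
d = 31.43 mm.

d = 31.4 mm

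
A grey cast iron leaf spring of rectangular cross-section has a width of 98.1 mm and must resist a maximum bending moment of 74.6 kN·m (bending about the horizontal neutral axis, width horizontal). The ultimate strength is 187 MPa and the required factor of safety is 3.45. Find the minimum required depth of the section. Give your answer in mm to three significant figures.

σ_allow = 187/3.45 = 54.20 MPa.
For a rectangular section σ = 6M/(bh²), so h² = 6M/(b σ_allow) = 6×7.4600×10^7/(98.1×54.20) = 84180 mm².
h = 290.1 mm.

h = 290 mm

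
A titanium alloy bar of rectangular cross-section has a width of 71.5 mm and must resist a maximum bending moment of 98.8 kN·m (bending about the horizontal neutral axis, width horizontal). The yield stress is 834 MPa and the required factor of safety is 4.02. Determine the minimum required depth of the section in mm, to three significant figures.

σ_allow = 834/4.02 = 207.5 MPa.
For a rectangular section σ = 6M/(bh²), so h² = 6M/(b σ_allow) = 6×9.8800×10^7/(71.5×207.5) = 39960 mm².
h = 199.9 mm.

h = 200 mm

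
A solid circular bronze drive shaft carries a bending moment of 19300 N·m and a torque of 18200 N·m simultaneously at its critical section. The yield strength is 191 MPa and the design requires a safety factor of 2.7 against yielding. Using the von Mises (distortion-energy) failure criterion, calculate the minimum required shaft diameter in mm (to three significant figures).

d = 153 mm

σ_allow = σ_y/n = 191/2.7 = 70.74 MPa.
For a solid shaft σ_b = 32M/(πd³) and τ = 16T/(πd³), so the von Mises stress is σ' = (16/πd³)·√(4M²+3T²).
√(4M²+3T²) = √(4×(1.930×10^7)² + 3×(1.820×10^7)²) = 4.984×10^7 N·mm.
d³ = 16×4.984×10^7/(π×70.74) = 3.588×10^6 mm³.
d = 153.1 mm.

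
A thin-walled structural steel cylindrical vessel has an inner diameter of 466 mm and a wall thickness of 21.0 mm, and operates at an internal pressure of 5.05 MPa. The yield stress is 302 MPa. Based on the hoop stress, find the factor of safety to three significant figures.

n = 5.39

σ_h = pD/(2t) = 5.05×466/(2×21.0) = 56.03 MPa.
n = 302/56.03 = 5.390.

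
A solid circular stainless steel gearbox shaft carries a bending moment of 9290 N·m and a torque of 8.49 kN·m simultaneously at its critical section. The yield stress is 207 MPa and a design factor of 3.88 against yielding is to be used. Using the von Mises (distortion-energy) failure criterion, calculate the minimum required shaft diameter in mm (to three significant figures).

σ_allow = σ_y/n = 207/3.88 = 53.35 MPa.
For a solid shaft σ_b = 32M/(πd³) and τ = 16T/(πd³), so the von Mises stress is σ' = (16/πd³)·√(4M²+3T²).
√(4M²+3T²) = √(4×(9.290×10^6)² + 3×(8.490×10^6)²) = 2.370×10^7 N·mm.
d³ = 16×2.370×10^7/(π×53.35) = 2.262×10^6 mm³.
d = 131.3 mm.

d = 131 mm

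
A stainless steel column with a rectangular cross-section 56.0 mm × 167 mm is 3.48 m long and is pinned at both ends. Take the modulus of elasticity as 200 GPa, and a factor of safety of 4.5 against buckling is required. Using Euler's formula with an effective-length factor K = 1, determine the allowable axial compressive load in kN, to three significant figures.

Buckling occurs about the weak axis: I_min = h·b³/12 = 167×56.0³/12 = 2.444×10^6 mm⁴ (b = 56.0 mm is the smaller dimension).
Effective length L_e = KL = 1×3.48 m = 3480 mm.
Euler critical load P_cr = π²EI/L_e² = π²×200000×2.444×10^6/3480² = 398400 N.
P_allow = P_cr/n = 398400/4.5 = 88520 N.

P_allow = 88.5 kN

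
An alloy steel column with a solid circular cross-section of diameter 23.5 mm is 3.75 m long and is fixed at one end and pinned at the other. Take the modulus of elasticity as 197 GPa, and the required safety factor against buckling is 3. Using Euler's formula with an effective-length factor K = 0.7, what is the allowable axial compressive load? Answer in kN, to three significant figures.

I = πd⁴/64 = π×23.5⁴/64 = 14970 mm⁴.
Effective length L_e = KL = 0.7×3.75 m = 2625 mm.
Euler critical load P_cr = π²EI/L_e² = π²×197000×14970/2625² = 4224 N.
P_allow = P_cr/n = 4224/3 = 1408 N.

P_allow = 1.41 kN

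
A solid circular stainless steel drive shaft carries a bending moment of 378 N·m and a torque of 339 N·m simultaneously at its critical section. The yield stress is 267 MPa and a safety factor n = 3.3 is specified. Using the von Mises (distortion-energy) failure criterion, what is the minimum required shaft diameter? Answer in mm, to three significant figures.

d = 39.2 mm

σ_allow = σ_y/n = 267/3.3 = 80.91 MPa.
For a solid shaft σ_b = 32M/(πd³) and τ = 16T/(πd³), so the von Mises stress is σ' = (16/πd³)·√(4M²+3T²).
√(4M²+3T²) = √(4×(378000)² + 3×(339000)²) = 957200 N·mm.
d³ = 16×957200/(π×80.91) = 60250 mm³.
d = 39.20 mm.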